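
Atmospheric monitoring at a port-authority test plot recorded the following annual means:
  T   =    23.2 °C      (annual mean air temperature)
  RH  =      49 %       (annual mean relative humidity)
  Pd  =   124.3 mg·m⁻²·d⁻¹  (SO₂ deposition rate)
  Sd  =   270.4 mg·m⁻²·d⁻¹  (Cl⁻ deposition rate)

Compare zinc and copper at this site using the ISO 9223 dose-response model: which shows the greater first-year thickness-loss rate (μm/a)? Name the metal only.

zinc: temperature factor f = -0.071·(13.2) = -0.9372
  sulphur-dioxide contribution → 0.4018 μm/a
  chloride contribution → 4.528 μm/a
  total first-year rate 4.93 μm/a
copper: T>10 °C ⇒ hinge -0.080·(23.2−10) = -1.0560
  sulphur-dioxide contribution → 0.1164 μm/a
  chloride contribution → 0.8456 μm/a
  ⇒ r_corr(copper) = 0.962 μm/a
Ordering by μm/a: zinc (4.93) > copper (0.962)

zinc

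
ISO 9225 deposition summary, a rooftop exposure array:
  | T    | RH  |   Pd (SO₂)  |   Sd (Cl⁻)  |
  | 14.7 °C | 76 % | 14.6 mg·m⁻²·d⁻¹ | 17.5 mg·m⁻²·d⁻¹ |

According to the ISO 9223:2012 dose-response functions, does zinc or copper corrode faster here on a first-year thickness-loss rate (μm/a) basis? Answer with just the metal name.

zinc

zinc: temperature factor f = -0.071·(4.7) = -0.3337
  Pd branch = 0.0129·Pd^0.44·e^(0.046·RH+f) = 0.9915 μm/a
  Sd branch = 0.0175·Sd^0.57·e^(0.008·RH+0.085·T) = 0.5732 μm/a
  sum: 0.9915 + 0.5732 → r_corr = 1.565 μm/a
copper: f(T) = -0.080·(T−10) [T>10 °C] = -0.3760
  Pd branch = 0.0053·Pd^0.26·e^(0.059·RH+f) = 0.6473 μm/a
  Cl⁻ term: 0.01025·17.5^0.27·exp(0.036·76+0.049·14.7) = 0.7037
  sum: 0.6473 + 0.7037 → r_corr = 1.351 μm/a
Ordering by μm/a: zinc (1.56) > copper (1.35)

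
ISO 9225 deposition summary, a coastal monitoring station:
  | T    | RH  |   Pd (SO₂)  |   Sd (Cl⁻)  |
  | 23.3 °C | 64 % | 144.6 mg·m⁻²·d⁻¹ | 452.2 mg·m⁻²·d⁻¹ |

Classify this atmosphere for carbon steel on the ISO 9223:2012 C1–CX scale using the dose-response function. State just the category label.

C5

carbon steel: T>10 °C ⇒ hinge -0.054·(23.3−10) = -0.7182
  Pd branch = 1.77·Pd^0.52·e^(0.02·RH+f) = 41.23 μm/a
  Cl⁻ term: 0.102·452.2^0.62·exp(0.033·64+0.04·23.3) = 94.82
  sum: 41.23 + 94.82 → r_corr = 136.1 μm/a
ISO 9223 Table 2 (carbon steel): 80 < 136 ≤ 200 μm/a ⇒ C5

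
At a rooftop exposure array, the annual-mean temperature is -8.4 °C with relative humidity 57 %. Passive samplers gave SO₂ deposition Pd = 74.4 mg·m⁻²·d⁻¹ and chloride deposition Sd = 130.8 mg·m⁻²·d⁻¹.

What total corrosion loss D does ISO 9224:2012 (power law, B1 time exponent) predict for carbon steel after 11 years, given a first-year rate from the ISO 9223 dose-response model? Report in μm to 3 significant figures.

carbon steel: T≤10 °C ⇒ hinge +0.150·(-8.4−10) = -2.7600
  SO₂ term: 1.77·74.4^0.52·exp(0.02·57-2.7600) = 3.293
  Sd branch = 0.102·Sd^0.62·e^(0.033·RH+0.04·T) = 9.815 μm/a
  r_corr = 3.293 + 9.815 = 13.11 μm/a
Long-term exponent b (ISO 9224 Table 2, B1) = 0.523
  D(11) = 13.11 × 11^0.523 = 13.11 × 3.505 = 45.94 μm

D(11) = 45.9 μm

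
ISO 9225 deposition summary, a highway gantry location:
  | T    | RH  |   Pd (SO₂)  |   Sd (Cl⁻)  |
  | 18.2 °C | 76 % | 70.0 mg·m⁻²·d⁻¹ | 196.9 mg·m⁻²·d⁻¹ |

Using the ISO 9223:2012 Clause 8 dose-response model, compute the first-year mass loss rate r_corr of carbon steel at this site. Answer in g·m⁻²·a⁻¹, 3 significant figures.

r_corr = 910 g·m⁻²·a⁻¹

carbon steel: f(T) = -0.054·(T−10) [T>10 °C] = -0.4428
  sulphur-dioxide contribution → 47.34 μm/a
  chloride contribution → 68.61 μm/a
  ⇒ r_corr(carbon steel) = 116 μm/a
Convert to mass loss: 116 μm/a × 7.85 g/cm³ = 910.3 g·m⁻²·a⁻¹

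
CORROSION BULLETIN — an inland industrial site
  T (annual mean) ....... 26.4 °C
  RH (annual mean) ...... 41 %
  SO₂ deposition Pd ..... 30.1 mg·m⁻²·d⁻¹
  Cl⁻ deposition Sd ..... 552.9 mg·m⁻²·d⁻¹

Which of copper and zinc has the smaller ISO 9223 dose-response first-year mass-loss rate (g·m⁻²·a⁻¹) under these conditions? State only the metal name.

copper: temperature factor f = -0.080·(16.4) = -1.3120
  Pd branch = 0.0053·Pd^0.26·e^(0.059·RH+f) = 0.03886 μm/a
  Cl⁻ term: 0.01025·552.9^0.27·exp(0.036·41+0.049·26.4) = 0.8996
  r_corr = 0.03886 + 0.8996 = 0.9385 μm/a
  mass loss = 0.9385 μm/a × 8.96 g/cm³ = 8.409 g·m⁻²·a⁻¹
zinc: temperature factor f = -0.071·(16.4) = -1.1644
  SO₂ term: 0.0129·30.1^0.44·exp(0.046·41-1.1644) = 0.1187
  Cl⁻ term: 0.0175·552.9^0.57·exp(0.008·41+0.085·26.4) = 8.382
  r_corr = 0.1187 + 8.382 = 8.501 μm/a
  mass loss = 8.501 μm/a × 7.14 g/cm³ = 60.7 g·m⁻²·a⁻¹
Ordering by g·m⁻²·a⁻¹: zinc (60.7) > copper (8.41)

copper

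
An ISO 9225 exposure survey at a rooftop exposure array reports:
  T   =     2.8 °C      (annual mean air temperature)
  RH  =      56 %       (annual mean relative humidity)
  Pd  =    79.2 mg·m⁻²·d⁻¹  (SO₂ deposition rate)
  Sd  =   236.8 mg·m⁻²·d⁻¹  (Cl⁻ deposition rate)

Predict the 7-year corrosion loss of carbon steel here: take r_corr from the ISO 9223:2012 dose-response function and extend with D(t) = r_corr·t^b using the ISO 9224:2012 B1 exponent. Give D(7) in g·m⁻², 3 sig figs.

D(7) = 855 g·m⁻²

carbon steel: T≤10 °C ⇒ hinge +0.150·(2.8−10) = -1.0800
  Pd branch = 1.77·Pd^0.52·e^(0.02·RH+f) = 17.89 μm/a
  Sd branch = 0.102·Sd^0.62·e^(0.033·RH+0.04·T) = 21.48 μm/a
  r_corr = 17.89 + 21.48 = 39.37 μm/a
ISO 9224: D(t) = r_corr · t^b with b = 0.523 (carbon steel, B1)
  D(7) = 39.37 × 7^0.523 = 39.37 × 2.767 = 108.9 μm
  Mass loss = 108.9 μm × 7.85 g/cm³ = 855.1 g·m⁻²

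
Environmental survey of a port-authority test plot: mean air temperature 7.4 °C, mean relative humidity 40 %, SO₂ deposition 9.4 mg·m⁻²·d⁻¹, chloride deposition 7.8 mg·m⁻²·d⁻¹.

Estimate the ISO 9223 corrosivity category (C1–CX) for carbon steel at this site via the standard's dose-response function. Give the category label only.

C2

carbon steel: temperature factor f = +0.150·(-2.6) = -0.3900
  Pd branch = 1.77·Pd^0.52·e^(0.02·RH+f) = 8.552 μm/a
  Sd branch = 0.102·Sd^0.62·e^(0.033·RH+0.04·T) = 1.835 μm/a
  r_corr = 8.552 + 1.835 = 10.39 μm/a
ISO 9223 Table 2 (carbon steel): 1.3 < 10.4 ≤ 25 μm/a ⇒ C2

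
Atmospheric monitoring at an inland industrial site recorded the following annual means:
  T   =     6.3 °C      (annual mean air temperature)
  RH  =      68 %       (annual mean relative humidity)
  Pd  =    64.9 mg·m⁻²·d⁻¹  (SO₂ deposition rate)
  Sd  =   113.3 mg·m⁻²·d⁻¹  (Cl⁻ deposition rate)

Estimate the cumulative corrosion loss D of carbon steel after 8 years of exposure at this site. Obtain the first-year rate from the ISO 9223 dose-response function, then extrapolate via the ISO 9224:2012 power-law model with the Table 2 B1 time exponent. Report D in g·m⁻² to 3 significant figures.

D(8) = 1.35e+03 g·m⁻²

carbon steel: temperature factor f = +0.150·(-3.7) = -0.5550
  Pd branch = 1.77·Pd^0.52·e^(0.02·RH+f) = 34.67 μm/a
  Sd branch = 0.102·Sd^0.62·e^(0.033·RH+0.04·T) = 23.24 μm/a
  r_corr = 34.67 + 23.24 = 57.91 μm/a
Power-law: D(8) = r_corr · 8^0.523
  D(8) = 57.91 × 8^0.523 = 57.91 × 2.967 = 171.8 μm
  Mass loss = 171.8 μm × 7.85 g/cm³ = 1349 g·m⁻²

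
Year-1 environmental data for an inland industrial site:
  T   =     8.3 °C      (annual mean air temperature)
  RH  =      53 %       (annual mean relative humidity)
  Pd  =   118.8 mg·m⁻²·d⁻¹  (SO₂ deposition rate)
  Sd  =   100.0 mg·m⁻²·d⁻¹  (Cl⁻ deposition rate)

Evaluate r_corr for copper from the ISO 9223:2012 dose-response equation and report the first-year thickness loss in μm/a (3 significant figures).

copper: temperature factor f = +0.126·(-1.7) = -0.2142
  Pd branch = 0.0053·Pd^0.26·e^(0.059·RH+f) = 0.3379 μm/a
  Sd branch = 0.01025·Sd^0.27·e^(0.036·RH+0.049·T) = 0.3597 μm/a
  r_corr = 0.3379 + 0.3597 = 0.6976 μm/a

r_corr = 0.698 μm/a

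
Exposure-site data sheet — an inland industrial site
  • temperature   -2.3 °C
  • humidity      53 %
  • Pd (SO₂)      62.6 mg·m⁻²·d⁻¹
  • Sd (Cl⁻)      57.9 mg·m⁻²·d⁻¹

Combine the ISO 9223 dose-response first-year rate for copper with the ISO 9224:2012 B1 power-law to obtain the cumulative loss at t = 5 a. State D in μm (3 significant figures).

copper: T≤10 °C ⇒ hinge +0.126·(-2.3−10) = -1.5498
  sulphur-dioxide contribution → 0.07522 μm/a
  chloride contribution → 0.1846 μm/a
  ⇒ r_corr(copper) = 0.2599 μm/a
ISO 9224: D(t) = r_corr · t^b with b = 0.667 (copper, B1)
  D(5) = 0.2599 × 5^0.667 = 0.2599 × 2.926 = 0.7603 μm

D(5) = 0.760 μm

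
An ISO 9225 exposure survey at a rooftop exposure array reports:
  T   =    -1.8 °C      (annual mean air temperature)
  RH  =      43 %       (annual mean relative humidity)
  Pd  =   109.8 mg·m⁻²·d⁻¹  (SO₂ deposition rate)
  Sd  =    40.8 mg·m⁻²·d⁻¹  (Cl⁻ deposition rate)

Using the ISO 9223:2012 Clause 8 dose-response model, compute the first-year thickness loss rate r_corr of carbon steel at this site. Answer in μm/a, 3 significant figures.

r_corr = 12.1 μm/a

carbon steel: f(T) = +0.150·(T−10) [T≤10 °C] = -1.7700
  sulphur-dioxide contribution → 8.201 μm/a
  chloride contribution → 3.91 μm/a
  ⇒ r_corr(carbon steel) = 12.11 μm/a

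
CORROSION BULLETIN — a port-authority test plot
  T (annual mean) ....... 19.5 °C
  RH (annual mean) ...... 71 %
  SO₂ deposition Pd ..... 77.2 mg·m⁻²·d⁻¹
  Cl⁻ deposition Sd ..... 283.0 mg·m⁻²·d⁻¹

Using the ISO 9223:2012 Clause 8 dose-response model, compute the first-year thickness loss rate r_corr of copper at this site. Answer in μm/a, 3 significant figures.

r_corr = 2.08 μm/a

copper: T>10 °C ⇒ hinge -0.080·(19.5−10) = -0.7600
  SO₂ term: 0.0053·77.2^0.26·exp(0.059·71-0.7600) = 0.5061
  Sd branch = 0.01025·Sd^0.27·e^(0.036·RH+0.049·T) = 1.577 μm/a
  sum: 0.5061 + 1.577 → r_corr = 2.083 μm/a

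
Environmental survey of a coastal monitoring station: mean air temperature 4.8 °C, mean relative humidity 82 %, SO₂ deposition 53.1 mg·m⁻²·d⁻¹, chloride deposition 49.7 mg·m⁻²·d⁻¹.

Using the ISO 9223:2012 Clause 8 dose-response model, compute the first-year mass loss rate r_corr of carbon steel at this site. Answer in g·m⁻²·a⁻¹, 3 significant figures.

carbon steel: T≤10 °C ⇒ hinge +0.150·(4.8−10) = -0.7800
  SO₂ term: 1.77·53.1^0.52·exp(0.02·82-0.7800) = 33
  Sd branch = 0.102·Sd^0.62·e^(0.033·RH+0.04·T) = 20.84 μm/a
  r_corr = 33 + 20.84 = 53.84 μm/a
Convert to mass loss: 53.84 μm/a × 7.85 g/cm³ = 422.7 g·m⁻²·a⁻¹

r_corr = 423 g·m⁻²·a⁻¹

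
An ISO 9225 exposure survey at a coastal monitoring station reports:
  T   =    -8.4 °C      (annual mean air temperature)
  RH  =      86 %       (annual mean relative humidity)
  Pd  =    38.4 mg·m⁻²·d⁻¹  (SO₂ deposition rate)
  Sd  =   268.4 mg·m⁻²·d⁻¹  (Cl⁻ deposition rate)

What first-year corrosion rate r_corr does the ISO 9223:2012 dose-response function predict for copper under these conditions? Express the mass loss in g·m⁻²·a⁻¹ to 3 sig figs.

r_corr = 8.02 g·m⁻²·a⁻¹

copper: temperature factor f = +0.126·(-18.4) = -2.3184
  SO₂ term: 0.0053·38.4^0.26·exp(0.059·86-2.3184) = 0.2153
  Cl⁻ term: 0.01025·268.4^0.27·exp(0.036·86+0.049·-8.4) = 0.6797
  sum: 0.2153 + 0.6797 → r_corr = 0.8949 μm/a
Convert to mass loss: 0.8949 μm/a × 8.96 g/cm³ = 8.019 g·m⁻²·a⁻¹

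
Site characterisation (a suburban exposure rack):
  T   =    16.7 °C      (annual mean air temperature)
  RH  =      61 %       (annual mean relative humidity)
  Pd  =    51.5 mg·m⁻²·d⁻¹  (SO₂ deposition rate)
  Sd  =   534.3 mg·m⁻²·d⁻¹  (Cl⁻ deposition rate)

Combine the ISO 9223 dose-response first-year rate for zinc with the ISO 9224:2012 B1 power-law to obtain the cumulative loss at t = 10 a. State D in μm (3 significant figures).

zinc: T>10 °C ⇒ hinge -0.071·(16.7−10) = -0.4757
  sulphur-dioxide contribution → 0.7513 μm/a
  chloride contribution → 4.23 μm/a
  total first-year rate 4.981 μm/a
Power-law: D(10) = r_corr · 10^0.813
  D(10) = 4.981 × 10^0.813 = 4.981 × 6.501 = 32.38 μm

D(10) = 32.4 μm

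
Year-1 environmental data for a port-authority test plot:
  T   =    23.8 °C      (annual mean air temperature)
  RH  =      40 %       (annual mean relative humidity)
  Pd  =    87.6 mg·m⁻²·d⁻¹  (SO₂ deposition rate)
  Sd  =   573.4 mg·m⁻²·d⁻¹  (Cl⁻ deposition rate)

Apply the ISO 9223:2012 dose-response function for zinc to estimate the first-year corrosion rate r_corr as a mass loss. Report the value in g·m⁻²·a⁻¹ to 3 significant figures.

zinc: T>10 °C ⇒ hinge -0.071·(23.8−10) = -0.9798
  sulphur-dioxide contribution → 0.2182 μm/a
  chloride contribution → 6.806 μm/a
  ⇒ r_corr(zinc) = 7.025 μm/a
Convert to mass loss: 7.025 μm/a × 7.14 g/cm³ = 50.15 g·m⁻²·a⁻¹

r_corr = 50.2 g·m⁻²·a⁻¹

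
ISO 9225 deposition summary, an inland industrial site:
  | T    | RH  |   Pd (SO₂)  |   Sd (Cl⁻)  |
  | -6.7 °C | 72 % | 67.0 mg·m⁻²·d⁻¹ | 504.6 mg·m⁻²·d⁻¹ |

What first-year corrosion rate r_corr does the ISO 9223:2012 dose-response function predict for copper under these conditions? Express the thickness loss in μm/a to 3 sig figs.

copper: temperature factor f = +0.126·(-16.7) = -2.1042
  Pd branch = 0.0053·Pd^0.26·e^(0.059·RH+f) = 0.1349 μm/a
  Cl⁻ term: 0.01025·504.6^0.27·exp(0.036·72+0.049·-6.7) = 0.5292
  r_corr = 0.1349 + 0.5292 = 0.6641 μm/a

r_corr = 0.664 μm/a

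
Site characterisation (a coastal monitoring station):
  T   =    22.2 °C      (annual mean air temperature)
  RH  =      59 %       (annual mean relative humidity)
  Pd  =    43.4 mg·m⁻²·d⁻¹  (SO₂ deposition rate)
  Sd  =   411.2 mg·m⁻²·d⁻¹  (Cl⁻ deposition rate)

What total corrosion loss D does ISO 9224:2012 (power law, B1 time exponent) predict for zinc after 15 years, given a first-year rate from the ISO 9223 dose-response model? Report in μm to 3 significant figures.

D(15) = 55.6 μm

zinc: f(T) = -0.071·(T−10) [T>10 °C] = -0.8662
  sulphur-dioxide contribution → 0.4301 μm/a
  chloride contribution → 5.722 μm/a
  ⇒ r_corr(zinc) = 6.152 μm/a
Long-term exponent b (ISO 9224 Table 2, B1) = 0.813
  D(15) = 6.152 × 15^0.813 = 6.152 × 9.04 = 55.61 μm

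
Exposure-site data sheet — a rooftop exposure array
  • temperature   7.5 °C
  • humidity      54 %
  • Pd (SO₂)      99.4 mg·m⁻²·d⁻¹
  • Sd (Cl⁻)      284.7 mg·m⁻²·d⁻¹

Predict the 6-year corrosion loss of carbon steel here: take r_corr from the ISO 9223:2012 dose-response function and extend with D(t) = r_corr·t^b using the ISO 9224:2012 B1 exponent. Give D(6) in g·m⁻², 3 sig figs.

D(6) = 1.33e+03 g·m⁻²

carbon steel: T≤10 °C ⇒ hinge +0.150·(7.5−10) = -0.3750
  Pd branch = 1.77·Pd^0.52·e^(0.02·RH+f) = 39.16 μm/a
  Cl⁻ term: 0.102·284.7^0.62·exp(0.033·54+0.04·7.5) = 27.2
  r_corr = 39.16 + 27.2 = 66.35 μm/a
Power-law: D(6) = r_corr · 6^0.523
  D(6) = 66.35 × 6^0.523 = 66.35 × 2.553 = 169.4 μm
  Mass loss = 169.4 μm × 7.85 g/cm³ = 1330 g·m⁻²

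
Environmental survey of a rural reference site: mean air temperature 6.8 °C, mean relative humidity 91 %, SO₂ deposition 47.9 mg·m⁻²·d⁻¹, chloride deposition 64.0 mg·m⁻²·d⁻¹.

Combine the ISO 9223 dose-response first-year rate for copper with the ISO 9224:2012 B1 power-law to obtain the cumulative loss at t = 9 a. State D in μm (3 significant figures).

copper: temperature factor f = +0.126·(-3.2) = -0.4032
  SO₂ term: 0.0053·47.9^0.26·exp(0.059·91-0.4032) = 2.079
  Cl⁻ term: 0.01025·64.0^0.27·exp(0.036·91+0.049·6.8) = 1.164
  sum: 2.079 + 1.164 → r_corr = 3.242 μm/a
Long-term exponent b (ISO 9224 Table 2, B1) = 0.667
  D(9) = 3.242 × 9^0.667 = 3.242 × 4.33 = 14.04 μm

D(9) = 14.0 μm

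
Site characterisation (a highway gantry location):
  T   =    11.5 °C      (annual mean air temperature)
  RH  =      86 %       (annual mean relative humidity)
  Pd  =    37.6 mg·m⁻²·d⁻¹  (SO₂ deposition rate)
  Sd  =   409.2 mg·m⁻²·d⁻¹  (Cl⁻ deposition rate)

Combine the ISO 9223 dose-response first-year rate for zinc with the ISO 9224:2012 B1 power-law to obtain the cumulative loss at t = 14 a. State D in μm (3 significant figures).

zinc: T>10 °C ⇒ hinge -0.071·(11.5−10) = -0.1065
  Pd branch = 0.0129·Pd^0.44·e^(0.046·RH+f) = 2.989 μm/a
  Sd branch = 0.0175·Sd^0.57·e^(0.008·RH+0.085·T) = 2.852 μm/a
  sum: 2.989 + 2.852 → r_corr = 5.841 μm/a
ISO 9224: D(t) = r_corr · t^b with b = 0.813 (zinc, B1)
  D(14) = 5.841 × 14^0.813 = 5.841 × 8.547 = 49.92 μm

D(14) = 49.9 μm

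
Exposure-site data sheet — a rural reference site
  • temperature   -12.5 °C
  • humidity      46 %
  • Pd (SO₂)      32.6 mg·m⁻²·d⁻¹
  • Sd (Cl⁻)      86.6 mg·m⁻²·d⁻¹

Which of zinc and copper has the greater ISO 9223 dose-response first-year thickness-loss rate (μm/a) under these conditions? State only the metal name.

zinc: f(T) = +0.038·(T−10) [T≤10 °C] = -0.8550
  SO₂ term: 0.0129·32.6^0.44·exp(0.046·46-0.8550) = 0.2109
  Sd branch = 0.0175·Sd^0.57·e^(0.008·RH+0.085·T) = 0.1111 μm/a
  sum: 0.2109 + 0.1111 → r_corr = 0.322 μm/a
copper: f(T) = +0.126·(T−10) [T≤10 °C] = -2.8350
  Pd branch = 0.0053·Pd^0.26·e^(0.059·RH+f) = 0.01162 μm/a
  Sd branch = 0.01025·Sd^0.27·e^(0.036·RH+0.049·T) = 0.09706 μm/a
  sum: 0.01162 + 0.09706 → r_corr = 0.1087 μm/a
Ordering by μm/a: zinc (0.322) > copper (0.109)

zinc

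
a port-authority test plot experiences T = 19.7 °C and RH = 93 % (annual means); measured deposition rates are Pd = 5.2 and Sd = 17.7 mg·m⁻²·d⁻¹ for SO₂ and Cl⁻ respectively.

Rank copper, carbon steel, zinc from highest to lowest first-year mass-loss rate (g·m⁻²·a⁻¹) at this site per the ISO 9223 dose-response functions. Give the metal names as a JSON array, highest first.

copper: f(T) = -0.080·(T−10) [T>10 °C] = -0.7760
  Pd branch = 0.0053·Pd^0.26·e^(0.059·RH+f) = 0.9045 μm/a
  Sd branch = 0.01025·Sd^0.27·e^(0.036·RH+0.049·T) = 1.663 μm/a
  sum: 0.9045 + 1.663 → r_corr = 2.568 μm/a
  mass loss = 2.568 μm/a × 8.96 g/cm³ = 23.01 g·m⁻²·a⁻¹
carbon steel: temperature factor f = -0.054·(9.7) = -0.5238
  Pd branch = 1.77·Pd^0.52·e^(0.02·RH+f) = 15.87 μm/a
  Cl⁻ term: 0.102·17.7^0.62·exp(0.033·93+0.04·19.7) = 28.67
  r_corr = 15.87 + 28.67 = 44.54 μm/a
  mass loss = 44.54 μm/a × 7.85 g/cm³ = 349.6 g·m⁻²·a⁻¹
zinc: temperature factor f = -0.071·(9.7) = -0.6887
  SO₂ term: 0.0129·5.2^0.44·exp(0.046·93-0.6887) = 0.9648
  Cl⁻ term: 0.0175·17.7^0.57·exp(0.008·93+0.085·19.7) = 1.011
  sum: 0.9648 + 1.011 → r_corr = 1.976 μm/a
  mass loss = 1.976 μm/a × 7.14 g/cm³ = 14.11 g·m⁻²·a⁻¹
Ordering by g·m⁻²·a⁻¹: carbon steel (350) > copper (23) > zinc (14.1)

["carbon steel", "copper", "zinc"]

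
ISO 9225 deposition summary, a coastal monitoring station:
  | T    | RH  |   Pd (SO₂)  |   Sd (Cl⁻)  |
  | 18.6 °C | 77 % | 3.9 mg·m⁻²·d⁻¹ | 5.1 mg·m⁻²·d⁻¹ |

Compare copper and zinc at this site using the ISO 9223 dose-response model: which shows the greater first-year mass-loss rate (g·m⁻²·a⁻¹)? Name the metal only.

copper

copper: temperature factor f = -0.080·(8.6) = -0.6880
  Pd branch = 0.0053·Pd^0.26·e^(0.059·RH+f) = 0.3566 μm/a
  Cl⁻ term: 0.01025·5.1^0.27·exp(0.036·77+0.049·18.6) = 0.6331
  sum: 0.3566 + 0.6331 → r_corr = 0.9896 μm/a
  mass loss = 0.9896 μm/a × 8.96 g/cm³ = 8.867 g·m⁻²·a⁻¹
zinc: T>10 °C ⇒ hinge -0.071·(18.6−10) = -0.6106
  Pd branch = 0.0129·Pd^0.44·e^(0.046·RH+f) = 0.4403 μm/a
  Cl⁻ term: 0.0175·5.1^0.57·exp(0.008·77+0.085·18.6) = 0.3986
  sum: 0.4403 + 0.3986 → r_corr = 0.8389 μm/a
  mass loss = 0.8389 μm/a × 7.14 g/cm³ = 5.989 g·m⁻²·a⁻¹
Ordering by g·m⁻²·a⁻¹: copper (8.87) > zinc (5.99)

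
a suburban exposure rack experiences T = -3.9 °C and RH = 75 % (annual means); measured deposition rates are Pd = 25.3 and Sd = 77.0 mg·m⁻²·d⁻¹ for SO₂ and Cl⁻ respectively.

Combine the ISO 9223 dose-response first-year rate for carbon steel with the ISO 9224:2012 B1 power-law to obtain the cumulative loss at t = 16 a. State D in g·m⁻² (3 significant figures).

D(16) = 690 g·m⁻²

carbon steel: f(T) = +0.150·(T−10) [T≤10 °C] = -2.0850
  SO₂ term: 1.77·25.3^0.52·exp(0.02·75-2.0850) = 5.291
  Sd branch = 0.102·Sd^0.62·e^(0.033·RH+0.04·T) = 15.32 μm/a
  sum: 5.291 + 15.32 → r_corr = 20.61 μm/a
ISO 9224: D(t) = r_corr · t^b with b = 0.523 (carbon steel, B1)
  D(16) = 20.61 × 16^0.523 = 20.61 × 4.263 = 87.89 μm
  Mass loss = 87.89 μm × 7.85 g/cm³ = 689.9 g·m⁻²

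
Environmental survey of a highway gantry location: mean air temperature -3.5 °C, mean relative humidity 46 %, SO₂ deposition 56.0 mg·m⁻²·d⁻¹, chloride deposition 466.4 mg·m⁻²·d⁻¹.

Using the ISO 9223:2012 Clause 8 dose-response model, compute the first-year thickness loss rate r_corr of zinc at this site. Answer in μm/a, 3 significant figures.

zinc: f(T) = +0.038·(T−10) [T≤10 °C] = -0.5130
  SO₂ term: 0.0129·56.0^0.44·exp(0.046·46-0.5130) = 0.3767
  Cl⁻ term: 0.0175·466.4^0.57·exp(0.008·46+0.085·-3.5) = 0.6235
  r_corr = 0.3767 + 0.6235 = 1 μm/a

r_corr = 1.00 μm/a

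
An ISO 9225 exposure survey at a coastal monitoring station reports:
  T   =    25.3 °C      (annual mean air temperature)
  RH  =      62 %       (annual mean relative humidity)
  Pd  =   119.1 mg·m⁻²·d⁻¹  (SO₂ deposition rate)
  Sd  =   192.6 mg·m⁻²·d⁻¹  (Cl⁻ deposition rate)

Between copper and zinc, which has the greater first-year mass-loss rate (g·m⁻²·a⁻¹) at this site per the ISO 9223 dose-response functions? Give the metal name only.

zinc

copper: temperature factor f = -0.080·(15.3) = -1.2240
  Pd branch = 0.0053·Pd^0.26·e^(0.059·RH+f) = 0.2095 μm/a
  Cl⁻ term: 0.01025·192.6^0.27·exp(0.036·62+0.049·25.3) = 1.366
  sum: 0.2095 + 1.366 → r_corr = 1.575 μm/a
  mass loss = 1.575 μm/a × 8.96 g/cm³ = 14.11 g·m⁻²·a⁻¹
zinc: T>10 °C ⇒ hinge -0.071·(25.3−10) = -1.0863
  Pd branch = 0.0129·Pd^0.44·e^(0.046·RH+f) = 0.6178 μm/a
  Cl⁻ term: 0.0175·192.6^0.57·exp(0.008·62+0.085·25.3) = 4.951
  r_corr = 0.6178 + 4.951 = 5.568 μm/a
  mass loss = 5.568 μm/a × 7.14 g/cm³ = 39.76 g·m⁻²·a⁻¹
Ordering by g·m⁻²·a⁻¹: zinc (39.8) > copper (14.1)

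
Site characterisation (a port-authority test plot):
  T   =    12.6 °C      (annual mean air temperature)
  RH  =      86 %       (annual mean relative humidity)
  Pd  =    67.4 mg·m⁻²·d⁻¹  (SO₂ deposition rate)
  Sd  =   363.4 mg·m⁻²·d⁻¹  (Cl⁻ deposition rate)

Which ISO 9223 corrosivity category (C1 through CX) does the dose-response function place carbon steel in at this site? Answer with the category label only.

carbon steel: temperature factor f = -0.054·(2.6) = -0.1404
  sulphur-dioxide contribution → 76.72 μm/a
  chloride contribution → 111.5 μm/a
  total first-year rate 188.3 μm/a
ISO 9223 Table 2 (carbon steel): 80 < 188 ≤ 200 μm/a ⇒ C5

C5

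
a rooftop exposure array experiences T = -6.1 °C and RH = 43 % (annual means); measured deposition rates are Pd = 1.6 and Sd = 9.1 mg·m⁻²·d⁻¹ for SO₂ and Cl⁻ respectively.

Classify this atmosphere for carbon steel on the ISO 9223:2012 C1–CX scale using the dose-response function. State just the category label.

carbon steel: temperature factor f = +0.150·(-16.1) = -2.4150
  SO₂ term: 1.77·1.6^0.52·exp(0.02·43-2.4150) = 0.4773
  Sd branch = 0.102·Sd^0.62·e^(0.033·RH+0.04·T) = 1.299 μm/a
  r_corr = 0.4773 + 1.299 = 1.776 μm/a
1.78 μm/a falls in (1.3, 25] for carbon steel → category C2

C2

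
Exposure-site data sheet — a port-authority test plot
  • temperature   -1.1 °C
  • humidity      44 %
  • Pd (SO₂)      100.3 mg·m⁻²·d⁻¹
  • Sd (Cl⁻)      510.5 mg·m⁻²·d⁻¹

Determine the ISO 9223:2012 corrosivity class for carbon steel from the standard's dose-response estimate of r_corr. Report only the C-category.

carbon steel: T≤10 °C ⇒ hinge +0.150·(-1.1−10) = -1.6650
  Pd branch = 1.77·Pd^0.52·e^(0.02·RH+f) = 8.866 μm/a
  Cl⁻ term: 0.102·510.5^0.62·exp(0.033·44+0.04·-1.1) = 19.91
  sum: 8.866 + 19.91 → r_corr = 28.77 μm/a
ISO 9223 Table 2 (carbon steel): 25 < 28.8 ≤ 50 μm/a ⇒ C3

C3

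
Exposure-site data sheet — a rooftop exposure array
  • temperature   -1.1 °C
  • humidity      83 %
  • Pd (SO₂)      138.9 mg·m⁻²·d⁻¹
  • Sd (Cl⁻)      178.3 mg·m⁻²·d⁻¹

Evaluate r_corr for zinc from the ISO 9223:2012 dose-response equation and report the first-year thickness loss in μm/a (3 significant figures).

zinc: f(T) = +0.038·(T−10) [T≤10 °C] = -0.4218
  SO₂ term: 0.0129·138.9^0.44·exp(0.046·83-0.4218) = 3.375
  Sd branch = 0.0175·Sd^0.57·e^(0.008·RH+0.085·T) = 0.5942 μm/a
  r_corr = 3.375 + 0.5942 = 3.97 μm/a

r_corr = 3.97 μm/a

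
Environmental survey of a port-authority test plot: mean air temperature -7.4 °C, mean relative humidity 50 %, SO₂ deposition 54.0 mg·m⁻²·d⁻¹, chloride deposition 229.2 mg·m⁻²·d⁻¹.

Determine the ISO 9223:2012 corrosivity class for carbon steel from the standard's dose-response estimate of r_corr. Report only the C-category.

carbon steel: temperature factor f = +0.150·(-17.4) = -2.6100
  sulphur-dioxide contribution → 2.816 μm/a
  chloride contribution → 11.48 μm/a
  total first-year rate 14.3 μm/a
14.3 μm/a falls in (1.3, 25] for carbon steel → category C2

C2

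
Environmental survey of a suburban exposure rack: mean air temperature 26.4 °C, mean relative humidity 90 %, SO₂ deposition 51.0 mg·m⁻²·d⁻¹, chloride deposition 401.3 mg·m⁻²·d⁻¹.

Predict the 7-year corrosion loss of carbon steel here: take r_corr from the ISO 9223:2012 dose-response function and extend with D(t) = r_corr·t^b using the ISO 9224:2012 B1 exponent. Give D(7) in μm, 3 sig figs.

D(7) = 745 μm

carbon steel: T>10 °C ⇒ hinge -0.054·(26.4−10) = -0.8856
  Pd branch = 1.77·Pd^0.52·e^(0.02·RH+f) = 34.12 μm/a
  Cl⁻ term: 0.102·401.3^0.62·exp(0.033·90+0.04·26.4) = 235.1
  sum: 34.12 + 235.1 → r_corr = 269.2 μm/a
Long-term exponent b (ISO 9224 Table 2, B1) = 0.523
  D(7) = 269.2 × 7^0.523 = 269.2 × 2.767 = 744.8 μm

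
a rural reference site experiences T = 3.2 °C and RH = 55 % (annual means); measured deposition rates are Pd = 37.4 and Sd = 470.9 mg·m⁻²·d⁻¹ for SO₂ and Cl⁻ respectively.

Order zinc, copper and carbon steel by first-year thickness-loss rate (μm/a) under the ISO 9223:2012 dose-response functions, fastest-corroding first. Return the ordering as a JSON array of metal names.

zinc: temperature factor f = +0.038·(-6.8) = -0.2584
  SO₂ term: 0.0129·37.4^0.44·exp(0.046·55-0.2584) = 0.6155
  Cl⁻ term: 0.0175·470.9^0.57·exp(0.008·55+0.085·3.2) = 1.191
  sum: 0.6155 + 1.191 → r_corr = 1.806 μm/a
copper: temperature factor f = +0.126·(-6.8) = -0.8568
  Pd branch = 0.0053·Pd^0.26·e^(0.059·RH+f) = 0.148 μm/a
  Cl⁻ term: 0.01025·470.9^0.27·exp(0.036·55+0.049·3.2) = 0.4575
  sum: 0.148 + 0.4575 → r_corr = 0.6056 μm/a
carbon steel: temperature factor f = +0.150·(-6.8) = -1.0200
  Pd branch = 1.77·Pd^0.52·e^(0.02·RH+f) = 12.61 μm/a
  Cl⁻ term: 0.102·470.9^0.62·exp(0.033·55+0.04·3.2) = 32.33
  r_corr = 12.61 + 32.33 = 44.94 μm/a
Ordering by μm/a: carbon steel (44.9) > zinc (1.81) > copper (0.606)

["carbon steel", "zinc", "copper"]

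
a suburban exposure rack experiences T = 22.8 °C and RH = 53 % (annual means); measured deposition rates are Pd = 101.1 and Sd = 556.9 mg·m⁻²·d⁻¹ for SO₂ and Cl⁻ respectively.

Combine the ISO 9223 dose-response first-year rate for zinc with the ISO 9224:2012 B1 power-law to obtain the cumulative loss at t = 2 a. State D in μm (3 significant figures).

D(2) = 12.8 μm

zinc: f(T) = -0.071·(T−10) [T>10 °C] = -0.9088
  Pd branch = 0.0129·Pd^0.44·e^(0.046·RH+f) = 0.4537 μm/a
  Sd branch = 0.0175·Sd^0.57·e^(0.008·RH+0.085·T) = 6.822 μm/a
  sum: 0.4537 + 6.822 → r_corr = 7.276 μm/a
Power-law: D(2) = r_corr · 2^0.813
  D(2) = 7.276 × 2^0.813 = 7.276 × 1.757 = 12.78 μm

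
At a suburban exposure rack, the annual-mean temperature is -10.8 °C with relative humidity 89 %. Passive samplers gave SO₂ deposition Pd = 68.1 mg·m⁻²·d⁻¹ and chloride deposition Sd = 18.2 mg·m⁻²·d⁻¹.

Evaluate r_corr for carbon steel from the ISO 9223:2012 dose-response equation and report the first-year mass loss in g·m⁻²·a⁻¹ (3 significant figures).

carbon steel: temperature factor f = +0.150·(-20.8) = -3.1200
  SO₂ term: 1.77·68.1^0.52·exp(0.02·89-3.1200) = 4.162
  Cl⁻ term: 0.102·18.2^0.62·exp(0.033·89+0.04·-10.8) = 7.547
  sum: 4.162 + 7.547 → r_corr = 11.71 μm/a
Convert to mass loss: 11.71 μm/a × 7.85 g/cm³ = 91.91 g·m⁻²·a⁻¹

r_corr = 91.9 g·m⁻²·a⁻¹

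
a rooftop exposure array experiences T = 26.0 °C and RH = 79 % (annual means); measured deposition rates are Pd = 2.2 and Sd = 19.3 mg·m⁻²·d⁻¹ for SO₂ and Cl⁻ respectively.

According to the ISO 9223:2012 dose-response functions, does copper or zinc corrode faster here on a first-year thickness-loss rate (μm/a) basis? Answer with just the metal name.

copper: T>10 °C ⇒ hinge -0.080·(26.0−10) = -1.2800
  SO₂ term: 0.0053·2.2^0.26·exp(0.059·79-1.2800) = 0.1913
  Cl⁻ term: 0.01025·19.3^0.27·exp(0.036·79+0.049·26.0) = 1.4
  r_corr = 0.1913 + 1.4 = 1.592 μm/a
zinc: f(T) = -0.071·(T−10) [T>10 °C] = -1.1360
  Pd branch = 0.0129·Pd^0.44·e^(0.046·RH+f) = 0.2219 μm/a
  Cl⁻ term: 0.0175·19.3^0.57·exp(0.008·79+0.085·26.0) = 1.622
  r_corr = 0.2219 + 1.622 = 1.844 μm/a
Ordering by μm/a: zinc (1.84) > copper (1.59)

zinc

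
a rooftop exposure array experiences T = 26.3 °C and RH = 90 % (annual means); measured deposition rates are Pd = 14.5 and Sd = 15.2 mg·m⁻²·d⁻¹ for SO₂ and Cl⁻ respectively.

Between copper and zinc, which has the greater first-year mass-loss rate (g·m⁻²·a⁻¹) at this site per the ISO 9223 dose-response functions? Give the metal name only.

copper

copper: T>10 °C ⇒ hinge -0.080·(26.3−10) = -1.3040
  SO₂ term: 0.0053·14.5^0.26·exp(0.059·90-1.3040) = 0.5835
  Cl⁻ term: 0.01025·15.2^0.27·exp(0.036·90+0.049·26.3) = 1.98
  sum: 0.5835 + 1.98 → r_corr = 2.563 μm/a
  mass loss = 2.563 μm/a × 8.96 g/cm³ = 22.97 g·m⁻²·a⁻¹
zinc: T>10 °C ⇒ hinge -0.071·(26.3−10) = -1.1573
  Pd branch = 0.0129·Pd^0.44·e^(0.046·RH+f) = 0.826 μm/a
  Sd branch = 0.0175·Sd^0.57·e^(0.008·RH+0.085·T) = 1.586 μm/a
  sum: 0.826 + 1.586 → r_corr = 2.412 μm/a
  mass loss = 2.412 μm/a × 7.14 g/cm³ = 17.22 g·m⁻²·a⁻¹
Ordering by g·m⁻²·a⁻¹: copper (23) > zinc (17.2)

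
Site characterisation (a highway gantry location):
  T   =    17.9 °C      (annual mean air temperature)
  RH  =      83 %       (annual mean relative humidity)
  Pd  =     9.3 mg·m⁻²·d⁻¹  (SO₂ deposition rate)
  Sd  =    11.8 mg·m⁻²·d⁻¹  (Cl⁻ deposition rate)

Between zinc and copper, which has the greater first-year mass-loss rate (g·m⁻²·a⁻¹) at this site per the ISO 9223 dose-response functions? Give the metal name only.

zinc: f(T) = -0.071·(T−10) [T>10 °C] = -0.5609
  SO₂ term: 0.0129·9.3^0.44·exp(0.046·83-0.5609) = 0.8938
  Sd branch = 0.0175·Sd^0.57·e^(0.008·RH+0.085·T) = 0.6356 μm/a
  sum: 0.8938 + 0.6356 → r_corr = 1.529 μm/a
  mass loss = 1.529 μm/a × 7.14 g/cm³ = 10.92 g·m⁻²·a⁻¹
copper: f(T) = -0.080·(T−10) [T>10 °C] = -0.6320
  Pd branch = 0.0053·Pd^0.26·e^(0.059·RH+f) = 0.6735 μm/a
  Cl⁻ term: 0.01025·11.8^0.27·exp(0.036·83+0.049·17.9) = 0.9522
  sum: 0.6735 + 0.9522 → r_corr = 1.626 μm/a
  mass loss = 1.626 μm/a × 8.96 g/cm³ = 14.57 g·m⁻²·a⁻¹
Ordering by g·m⁻²·a⁻¹: copper (14.6) > zinc (10.9)

copper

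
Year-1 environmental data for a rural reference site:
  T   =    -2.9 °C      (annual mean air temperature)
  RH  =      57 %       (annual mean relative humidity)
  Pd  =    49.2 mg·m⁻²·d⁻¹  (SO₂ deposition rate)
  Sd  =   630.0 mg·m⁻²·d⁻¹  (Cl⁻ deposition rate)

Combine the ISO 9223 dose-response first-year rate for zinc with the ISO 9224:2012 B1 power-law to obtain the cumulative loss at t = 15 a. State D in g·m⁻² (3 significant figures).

D(15) = 93.9 g·m⁻²

zinc: T≤10 °C ⇒ hinge +0.038·(-2.9−10) = -0.4902
  Pd branch = 0.0129·Pd^0.44·e^(0.046·RH+f) = 0.6038 μm/a
  Cl⁻ term: 0.0175·630.0^0.57·exp(0.008·57+0.085·-2.9) = 0.8504
  sum: 0.6038 + 0.8504 → r_corr = 1.454 μm/a
ISO 9224: D(t) = r_corr · t^b with b = 0.813 (zinc, B1)
  D(15) = 1.454 × 15^0.813 = 1.454 × 9.04 = 13.15 μm
  Mass loss = 13.15 μm × 7.14 g/cm³ = 93.86 g·m⁻²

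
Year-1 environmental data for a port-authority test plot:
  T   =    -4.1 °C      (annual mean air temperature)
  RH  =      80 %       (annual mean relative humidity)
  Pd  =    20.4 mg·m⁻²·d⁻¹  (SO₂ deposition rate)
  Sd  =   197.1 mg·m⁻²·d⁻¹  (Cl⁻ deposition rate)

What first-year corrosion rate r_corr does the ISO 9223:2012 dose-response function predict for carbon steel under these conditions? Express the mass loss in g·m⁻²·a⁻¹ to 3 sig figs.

carbon steel: T≤10 °C ⇒ hinge +0.150·(-4.1−10) = -2.1150
  SO₂ term: 1.77·20.4^0.52·exp(0.02·80-2.1150) = 5.074
  Cl⁻ term: 0.102·197.1^0.62·exp(0.033·80+0.04·-4.1) = 32.11
  r_corr = 5.074 + 32.11 = 37.18 μm/a
Convert to mass loss: 37.18 μm/a × 7.85 g/cm³ = 291.9 g·m⁻²·a⁻¹

r_corr = 292 g·m⁻²·a⁻¹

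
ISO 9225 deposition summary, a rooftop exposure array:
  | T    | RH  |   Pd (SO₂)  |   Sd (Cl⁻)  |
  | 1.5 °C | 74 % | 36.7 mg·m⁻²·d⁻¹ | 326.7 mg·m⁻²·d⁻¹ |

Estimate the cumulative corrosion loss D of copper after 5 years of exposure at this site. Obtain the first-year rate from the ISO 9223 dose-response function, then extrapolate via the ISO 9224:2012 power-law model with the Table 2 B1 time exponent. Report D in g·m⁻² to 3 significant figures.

D(5) = 29.4 g·m⁻²

copper: f(T) = +0.126·(T−10) [T≤10 °C] = -1.0710
  Pd branch = 0.0053·Pd^0.26·e^(0.059·RH+f) = 0.3648 μm/a
  Cl⁻ term: 0.01025·326.7^0.27·exp(0.036·74+0.049·1.5) = 0.7558
  sum: 0.3648 + 0.7558 → r_corr = 1.121 μm/a
ISO 9224: D(t) = r_corr · t^b with b = 0.667 (copper, B1)
  D(5) = 1.121 × 5^0.667 = 1.121 × 2.926 = 3.279 μm
  Mass loss = 3.279 μm × 8.96 g/cm³ = 29.38 g·m⁻²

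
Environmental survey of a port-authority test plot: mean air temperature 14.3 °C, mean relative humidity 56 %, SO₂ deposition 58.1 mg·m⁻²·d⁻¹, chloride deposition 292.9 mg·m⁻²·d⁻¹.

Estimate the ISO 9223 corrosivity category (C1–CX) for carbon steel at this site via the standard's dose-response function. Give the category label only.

carbon steel: f(T) = -0.054·(T−10) [T>10 °C] = -0.2322
  sulphur-dioxide contribution → 35.56 μm/a
  chloride contribution → 38.81 μm/a
  ⇒ r_corr(carbon steel) = 74.37 μm/a
74.4 μm/a falls in (50, 80] for carbon steel → category C4

C4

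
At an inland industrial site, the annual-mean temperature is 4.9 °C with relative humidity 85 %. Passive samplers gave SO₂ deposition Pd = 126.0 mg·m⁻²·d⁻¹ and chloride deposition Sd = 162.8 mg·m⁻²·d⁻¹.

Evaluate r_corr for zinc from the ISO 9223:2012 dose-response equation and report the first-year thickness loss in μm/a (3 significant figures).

zinc: f(T) = +0.038·(T−10) [T≤10 °C] = -0.1938
  sulphur-dioxide contribution → 4.453 μm/a
  chloride contribution → 0.9547 μm/a
  total first-year rate 5.408 μm/a

r_corr = 5.41 μm/a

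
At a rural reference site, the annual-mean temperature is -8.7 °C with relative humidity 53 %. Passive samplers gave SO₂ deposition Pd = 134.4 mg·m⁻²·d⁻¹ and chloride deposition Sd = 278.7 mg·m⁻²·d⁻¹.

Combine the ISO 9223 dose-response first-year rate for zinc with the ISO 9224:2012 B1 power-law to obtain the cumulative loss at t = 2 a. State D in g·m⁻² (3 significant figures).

zinc: f(T) = +0.038·(T−10) [T≤10 °C] = -0.7106
  Pd branch = 0.0129·Pd^0.44·e^(0.046·RH+f) = 0.627 μm/a
  Cl⁻ term: 0.0175·278.7^0.57·exp(0.008·53+0.085·-8.7) = 0.316
  r_corr = 0.627 + 0.316 = 0.9431 μm/a
Long-term exponent b (ISO 9224 Table 2, B1) = 0.813
  D(2) = 0.9431 × 2^0.813 = 0.9431 × 1.757 = 1.657 μm
  Mass loss = 1.657 μm × 7.14 g/cm³ = 11.83 g·m⁻²

D(2) = 11.8 g·m⁻²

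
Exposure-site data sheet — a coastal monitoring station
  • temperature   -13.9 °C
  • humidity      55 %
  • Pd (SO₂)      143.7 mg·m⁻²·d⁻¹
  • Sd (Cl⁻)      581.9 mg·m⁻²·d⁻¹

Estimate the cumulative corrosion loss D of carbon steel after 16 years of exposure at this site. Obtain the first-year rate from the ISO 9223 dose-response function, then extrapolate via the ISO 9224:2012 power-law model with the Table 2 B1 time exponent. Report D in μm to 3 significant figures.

D(16) = 87.6 μm

carbon steel: temperature factor f = +0.150·(-23.9) = -3.5850
  Pd branch = 1.77·Pd^0.52·e^(0.02·RH+f) = 1.953 μm/a
  Sd branch = 0.102·Sd^0.62·e^(0.033·RH+0.04·T) = 18.6 μm/a
  r_corr = 1.953 + 18.6 = 20.56 μm/a
Long-term exponent b (ISO 9224 Table 2, B1) = 0.523
  D(16) = 20.56 × 16^0.523 = 20.56 × 4.263 = 87.64 μm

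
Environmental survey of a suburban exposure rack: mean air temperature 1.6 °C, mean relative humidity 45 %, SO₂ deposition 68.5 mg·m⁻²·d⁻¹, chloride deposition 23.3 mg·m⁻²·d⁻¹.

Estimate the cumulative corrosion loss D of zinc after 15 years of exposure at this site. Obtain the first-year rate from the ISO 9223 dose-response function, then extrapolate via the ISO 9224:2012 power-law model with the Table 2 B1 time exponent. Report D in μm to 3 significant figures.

D(15) = 5.88 μm

zinc: T≤10 °C ⇒ hinge +0.038·(1.6−10) = -0.3192
  sulphur-dioxide contribution → 0.4772 μm/a
  chloride contribution → 0.1729 μm/a
  ⇒ r_corr(zinc) = 0.6501 μm/a
ISO 9224: D(t) = r_corr · t^b with b = 0.813 (zinc, B1)
  D(15) = 0.6501 × 15^0.813 = 0.6501 × 9.04 = 5.877 μm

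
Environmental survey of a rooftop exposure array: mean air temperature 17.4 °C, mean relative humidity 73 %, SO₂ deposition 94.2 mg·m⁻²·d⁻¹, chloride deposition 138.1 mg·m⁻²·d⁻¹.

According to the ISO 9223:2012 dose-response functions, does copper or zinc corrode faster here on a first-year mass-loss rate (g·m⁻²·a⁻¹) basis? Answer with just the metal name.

zinc

copper: temperature factor f = -0.080·(7.4) = -0.5920
  Pd branch = 0.0053·Pd^0.26·e^(0.059·RH+f) = 0.7095 μm/a
  Sd branch = 0.01025·Sd^0.27·e^(0.036·RH+0.049·T) = 1.259 μm/a
  sum: 0.7095 + 1.259 → r_corr = 1.969 μm/a
  mass loss = 1.969 μm/a × 8.96 g/cm³ = 17.64 g·m⁻²·a⁻¹
zinc: f(T) = -0.071·(T−10) [T>10 °C] = -0.5254
  Pd branch = 0.0129·Pd^0.44·e^(0.046·RH+f) = 1.619 μm/a
  Cl⁻ term: 0.0175·138.1^0.57·exp(0.008·73+0.085·17.4) = 2.285
  r_corr = 1.619 + 2.285 = 3.904 μm/a
  mass loss = 3.904 μm/a × 7.14 g/cm³ = 27.88 g·m⁻²·a⁻¹
Ordering by g·m⁻²·a⁻¹: zinc (27.9) > copper (17.6)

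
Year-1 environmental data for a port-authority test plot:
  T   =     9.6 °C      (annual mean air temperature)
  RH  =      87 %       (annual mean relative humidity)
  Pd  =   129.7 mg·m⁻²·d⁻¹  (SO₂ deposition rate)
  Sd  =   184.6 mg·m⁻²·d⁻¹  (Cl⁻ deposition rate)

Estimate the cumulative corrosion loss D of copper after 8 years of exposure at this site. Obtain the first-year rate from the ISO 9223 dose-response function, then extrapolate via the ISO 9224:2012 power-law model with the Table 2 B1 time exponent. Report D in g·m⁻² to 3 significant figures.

D(8) = 164 g·m⁻²

copper: T≤10 °C ⇒ hinge +0.126·(9.6−10) = -0.0504
  Pd branch = 0.0053·Pd^0.26·e^(0.059·RH+f) = 3.027 μm/a
  Cl⁻ term: 0.01025·184.6^0.27·exp(0.036·87+0.049·9.6) = 1.539
  r_corr = 3.027 + 1.539 = 4.565 μm/a
Power-law: D(8) = r_corr · 8^0.667
  D(8) = 4.565 × 8^0.667 = 4.565 × 4.003 = 18.27 μm
  Mass loss = 18.27 μm × 8.96 g/cm³ = 163.7 g·m⁻²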